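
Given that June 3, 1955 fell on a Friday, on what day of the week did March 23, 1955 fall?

Wednesday

Count forward from the earlier date (March 23, 1955) to the later (June 3, 1955):
March 1955: 31 − 23 = 8 days remain.
Then April (30), May (31): 30 + 31 = 61 days.
June 1–3, 1955: 3 days.
Total: 8 + 61 + 3 = 72 days.
72 mod 7 = 2, so 2 days before Friday is Wednesday.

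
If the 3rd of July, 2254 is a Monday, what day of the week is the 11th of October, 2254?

Wednesday

July 2254: 31 − 3 = 28 days remain.
Then August (31), September (30): 31 + 30 = 61 days.
October 1–11, 2254: 11 days.
Total: 28 + 61 + 11 = 100 days.
100 mod 7 = 2, so 2 days after Monday is Wednesday.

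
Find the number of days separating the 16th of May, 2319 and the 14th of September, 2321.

Day-of-year of May 16, 2319: 136.
Day-of-year of September 14, 2321: 257.
2319 has 365 days, so 365 − 136 = 229 days remain in 2319.
Full years: 2320: 366. Sum = 366.
Total: 229 + 366 + 257 = 852 days.

852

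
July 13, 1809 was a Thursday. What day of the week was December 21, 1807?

Monday

Count forward from the earlier date (December 21, 1807) to the later (July 13, 1809):
December 1807: 31 − 21 = 10 days remain.
Then 18 full months totalling 547 days.
July 1–13, 1809: 13 days.
Total: 10 + 547 + 13 = 570 days.
570 mod 7 = 3, so 3 days before Thursday is Monday.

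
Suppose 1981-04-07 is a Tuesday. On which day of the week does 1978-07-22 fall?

Saturday

Count forward from the earlier date (July 22, 1978) to the later (April 7, 1981):
July 22, 1978 → July 22, 1979: 365 days.
July 22, 1979 → July 22, 1980: 366 days (1980 is a leap year).
July 1980: 31 − 22 = 9 days remain.
Then August (31), September (30), October (31), November (30), December (31), January (31), February 1981 (28), March (31): 31 + 30 + 31 + 30 + 31 + 31 + 28 + 31 = 243 days.
April 1–7, 1981: 7 days.
Residual: 259 days.
Total: 990 days.
990 mod 7 = 3, so 3 days before Tuesday is Saturday.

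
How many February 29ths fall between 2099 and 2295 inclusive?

47

Years divisible by 4: 2100, 2104, …, 2292 — 49 in all.
Of these, 2100, 2200 are divisible by 100 but not 400, so not leap.
Leap years: 49 − 2 = 47.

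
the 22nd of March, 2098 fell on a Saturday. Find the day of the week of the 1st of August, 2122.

Saturday

Day-of-year of March 22, 2098: 81.
Day-of-year of August 1, 2122: 213.
2098 has 365 days, so 365 − 81 = 284 days remain in 2098.
Full years 2099–2121: 18 common + 5 leap = 18×365 + 5×366 = 8400 days.
Total: 284 + 8400 + 213 = 8897 days.
8897 is a multiple of 7, so the 1st of August, 2122 falls on the same weekday: Saturday.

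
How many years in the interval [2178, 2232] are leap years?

13

Years divisible by 4: 2180, 2184, …, 2232 — 14 in all.
Of these, 2200 is divisible by 100 but not 400, so not leap.
Leap years: 14 − 1 = 13.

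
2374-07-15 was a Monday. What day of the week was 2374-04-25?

Thursday

Count forward from the earlier date (April 25, 2374) to the later (July 15, 2374):
April 2374: 30 − 25 = 5 days remain.
Then May (31), June (30): 31 + 30 = 61 days.
July 1–15, 2374: 15 days.
Total: 5 + 61 + 15 = 81 days.
81 mod 7 = 4, so 4 days before Monday is Thursday.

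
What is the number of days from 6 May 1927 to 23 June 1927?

May 1927: 31 − 6 = 25 days remain.
June 1–23, 1927: 23 days.
Total: 25 + 23 = 48 days.

48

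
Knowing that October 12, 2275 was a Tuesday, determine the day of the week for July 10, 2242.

Count forward from the earlier date (July 10, 2242) to the later (October 12, 2275):
From July 10, 2242 to July 10, 2275: 33 years, of which 8 contain a Feb 29 — 25×365 + 8×366 = 12053 days.
July 2275: 31 − 10 = 21 days remain.
Then August (31), September (30): 31 + 30 = 61 days.
October 1–12, 2275: 12 days.
Residual: 94 days.
Total: 12147 days.
12147 mod 7 = 2, so 2 days before Tuesday is Sunday.

Sunday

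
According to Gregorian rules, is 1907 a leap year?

No

1907 is not a leap year.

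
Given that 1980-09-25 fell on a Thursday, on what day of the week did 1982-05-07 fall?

September 25, 1980 → September 25, 1981: 365 days.
September 1981: 30 − 25 = 5 days remain.
Then October (31), November (30), December (31), January (31), February 1982 (28), March (31), April (30): 31 + 30 + 31 + 31 + 28 + 31 + 30 = 212 days.
May 1–7, 1982: 7 days.
Residual: 224 days.
Total: 589 days.
589 mod 7 = 1, so 1 day after Thursday is Friday.

Friday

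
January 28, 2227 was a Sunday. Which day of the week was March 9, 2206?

Sunday

Count forward from the earlier date (March 9, 2206) to the later (January 28, 2227):
Day-of-year of March 9, 2206: 68.
Day-of-year of January 28, 2227: 28.
2206 has 365 days, so 365 − 68 = 297 days remain in 2206.
Full years 2207–2226: 15 common + 5 leap = 15×365 + 5×366 = 7305 days.
Total: 297 + 7305 + 28 = 7630 days.
7630 is a multiple of 7, so March 9, 2206 falls on the same weekday: Sunday.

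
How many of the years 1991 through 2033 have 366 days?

Years divisible by 4 in [1991, 2033]: 1992, 1996, 2000, 2004, 2008, 2012, 2016, 2020, 2024, 2028, 2032.
2000 is divisible by 400, so still leap.
No century exceptions apply. Count: 11.

11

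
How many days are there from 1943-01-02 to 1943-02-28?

57

January 1943: 31 − 2 = 29 days remain.
February 1–28, 1943: 28 days (1943 is not a leap year).
Total: 29 + 28 = 57 days.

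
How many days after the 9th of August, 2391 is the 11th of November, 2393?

825

August 9, 2391 → August 9, 2392: 366 days (2392 is a leap year).
August 9, 2392 → August 9, 2393: 365 days.
August 2393: 31 − 9 = 22 days remain.
Then September (30), October (31): 30 + 31 = 61 days.
November 1–11, 2393: 11 days.
Residual: 94 days.
Total: 825 days.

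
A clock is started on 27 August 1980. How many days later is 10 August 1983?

August 27, 1980 → August 27, 1981: 365 days.
August 27, 1981 → August 27, 1982: 365 days.
August 1982: 31 − 27 = 4 days remain.
Then 11 full months totalling 334 days.
August 1–10, 1983: 10 days.
Residual: 348 days.
Total: 1078 days.

1078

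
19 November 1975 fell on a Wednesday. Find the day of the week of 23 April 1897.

Count forward from the earlier date (April 23, 1897) to the later (November 19, 1975):
Day-of-year of April 23, 1897: 113.
Day-of-year of November 19, 1975: 323.
1897 has 365 days, so 365 − 113 = 252 days remain in 1897.
Full years 1898–1974: 59 common + 18 leap = 59×365 + 18×366 = 28123 days.
Total: 252 + 28123 + 323 = 28698 days.
28698 mod 7 = 5, so 5 days before Wednesday is Friday.

Friday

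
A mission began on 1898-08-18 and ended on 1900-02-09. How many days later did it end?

August 1898: 31 − 18 = 13 days remain.
Then 17 full months totalling 518 days.
February 1–9, 1900: 9 days (1900 is not a leap year (divisible by 100 but not 400)).
Total: 13 + 518 + 9 = 540 days.

540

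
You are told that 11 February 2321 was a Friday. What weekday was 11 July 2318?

Thursday

Count forward from the earlier date (July 11, 2318) to the later (February 11, 2321):
Day-of-year of July 11, 2318: 192.
Day-of-year of February 11, 2321: 42.
2318 has 365 days, so 365 − 192 = 173 days remain in 2318.
Full years: 2319: 365; 2320: 366. Sum = 731.
Total: 173 + 731 + 42 = 946 days.
946 mod 7 = 1, so 1 day before Friday is Thursday.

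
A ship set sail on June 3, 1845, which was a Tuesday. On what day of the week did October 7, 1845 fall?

Tuesday

June 1845: 30 − 3 = 27 days remain.
Then July (31), August (31), September (30): 31 + 31 + 30 = 92 days.
October 1–7, 1845: 7 days.
Total: 27 + 92 + 7 = 126 days.
126 is a multiple of 7, so October 7, 1845 falls on the same weekday: Tuesday.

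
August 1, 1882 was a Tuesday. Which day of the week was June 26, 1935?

From August 1, 1882 to August 1, 1934: 52 years, of which 12 contain a Feb 29 — 40×365 + 12×366 = 18992 days.
(1900 is not a leap year (divisible by 100 but not 400).)
August 1934: 31 − 1 = 30 days remain.
Then 9 full months totalling 273 days.
June 1–26, 1935: 26 days.
Residual: 329 days.
Total: 19321 days.
19321 mod 7 = 1, so 1 day after Tuesday is Wednesday.

Wednesday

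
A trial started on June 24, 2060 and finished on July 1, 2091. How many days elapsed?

11329

Day-of-year of June 24, 2060: 176.
Day-of-year of July 1, 2091: 182.
2060 has 366 days, so 366 − 176 = 190 days remain in 2060.
Full years 2061–2090: 23 common + 7 leap = 23×365 + 7×366 = 10957 days.
Total: 190 + 10957 + 182 = 11329 days.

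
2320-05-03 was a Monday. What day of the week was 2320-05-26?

Within May 2320: 26 − 3 = 23 days.
23 mod 7 = 2, so 2 days after Monday is Wednesday.

Wednesday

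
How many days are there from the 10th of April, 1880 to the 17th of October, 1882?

920

April 10, 1880 → April 10, 1881: 365 days.
April 10, 1881 → April 10, 1882: 365 days.
April 1882: 30 − 10 = 20 days remain.
Then May (31), June (30), July (31), August (31), September (30): 31 + 30 + 31 + 31 + 30 = 153 days.
October 1–17, 1882: 17 days.
Residual: 190 days.
Total: 920 days.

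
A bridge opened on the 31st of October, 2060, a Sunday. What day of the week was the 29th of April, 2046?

Sunday

Count forward from the earlier date (April 29, 2046) to the later (October 31, 2060):
Day-of-year of April 29, 2046: 119.
Day-of-year of October 31, 2060: 305.
2046 has 365 days, so 365 − 119 = 246 days remain in 2046.
Full years 2047–2059: 10 common + 3 leap = 10×365 + 3×366 = 4748 days.
Total: 246 + 4748 + 305 = 5299 days.
5299 is a multiple of 7, so the 29th of April, 2046 falls on the same weekday: Sunday.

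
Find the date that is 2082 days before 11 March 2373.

29 June 2367

Count 2082 days before March 11, 2373:
June 29, 2367 → June 29, 2368: 366 days (2368 is a leap year).
June 29, 2368 → June 29, 2369: 365 days.
June 29, 2369 → June 29, 2370: 365 days.
June 29, 2370 → June 29, 2371: 365 days.
June 29, 2371 → June 29, 2372: 366 days (2372 is a leap year).
June 2372: 30 − 29 = 1 day remains.
Then July (31), August (31), September (30), October (31), November (30), December (31), January (31), February 2373 (28): 31 + 31 + 30 + 31 + 30 + 31 + 31 + 28 = 243 days.
March 1–11, 2373: 11 days.
Residual: 255 days.
Total: 2082 days.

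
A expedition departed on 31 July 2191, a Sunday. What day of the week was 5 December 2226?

Tuesday

Day-of-year of July 31, 2191: 212.
Day-of-year of December 5, 2226: 339.
2191 has 365 days, so 365 − 212 = 153 days remain in 2191.
Full years 2192–2225: 26 common + 8 leap = 26×365 + 8×366 = 12418 days.
Total: 153 + 12418 + 339 = 12910 days.
12910 mod 7 = 2, so 2 days after Sunday is Tuesday.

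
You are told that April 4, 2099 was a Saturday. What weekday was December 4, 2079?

Count forward from the earlier date (December 4, 2079) to the later (April 4, 2099):
From December 4, 2079 to December 4, 2098: 19 years, of which 5 contain a Feb 29 — 14×365 + 5×366 = 6940 days.
December 2098: 31 − 4 = 27 days remain.
Then January (31), February 2099 (28), March (31): 31 + 28 + 31 = 90 days.
April 1–4, 2099: 4 days.
Residual: 121 days.
Total: 7061 days.
7061 mod 7 = 5, so 5 days before Saturday is Monday.

Monday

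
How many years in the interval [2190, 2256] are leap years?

16

Years divisible by 4: 2192, 2196, …, 2256 — 17 in all.
Of these, 2200 is divisible by 100 but not 400, so not leap.
Leap years: 17 − 1 = 16.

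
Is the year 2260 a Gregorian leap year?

2260 is a leap year.

Yes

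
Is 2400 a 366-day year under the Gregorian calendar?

Yes

2400 is a leap year (divisible by 400).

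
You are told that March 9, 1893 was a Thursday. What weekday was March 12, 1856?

Wednesday

Count forward from the earlier date (March 12, 1856) to the later (March 9, 1893):
From March 12, 1856 to March 12, 1892: 36 years, of which 9 contain a Feb 29 — 27×365 + 9×366 = 13149 days.
March 1892: 31 − 12 = 19 days remain.
Then 11 full months totalling 334 days.
March 1–9, 1893: 9 days.
Residual: 362 days.
Total: 13511 days.
13511 mod 7 = 1, so 1 day before Thursday is Wednesday.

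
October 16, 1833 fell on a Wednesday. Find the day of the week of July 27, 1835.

October 1833: 31 − 16 = 15 days remain.
Then 20 full months totalling 607 days.
July 1–27, 1835: 27 days.
Total: 15 + 607 + 27 = 649 days.
649 mod 7 = 5, so 5 days after Wednesday is Monday.

Monday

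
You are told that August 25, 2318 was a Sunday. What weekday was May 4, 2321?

Wednesday

Day-of-year of August 25, 2318: 237.
Day-of-year of May 4, 2321: 124.
2318 has 365 days, so 365 − 237 = 128 days remain in 2318.
Full years: 2319: 365; 2320: 366. Sum = 731.
Total: 128 + 731 + 124 = 983 days.
983 mod 7 = 3, so 3 days after Sunday is Wednesday.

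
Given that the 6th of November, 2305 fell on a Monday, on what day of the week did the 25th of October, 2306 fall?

Day-of-year of November 6, 2305: 310.
Day-of-year of October 25, 2306: 298.
2305 has 365 days, so 365 − 310 = 55 days remain in 2305.
Total: 55 + 298 = 353 days.
353 mod 7 = 3, so 3 days after Monday is Thursday.

Thursday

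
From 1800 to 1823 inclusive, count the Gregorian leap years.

5

Years divisible by 4 in [1800, 1823]: 1800, 1804, 1808, 1812, 1816, 1820.
Of these, 1800 is divisible by 100 but not 400, so not leap.
Leap years: 6 − 1 = 5.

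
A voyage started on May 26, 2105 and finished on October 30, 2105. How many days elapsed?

May 2105: 31 − 26 = 5 days remain.
Then June (30), July (31), August (31), September (30): 30 + 31 + 31 + 30 = 122 days.
October 1–30, 2105: 30 days.
Total: 5 + 122 + 30 = 157 days.

157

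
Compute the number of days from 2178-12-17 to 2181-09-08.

Day-of-year of December 17, 2178: 351.
Day-of-year of September 8, 2181: 251.
2178 has 365 days, so 365 − 351 = 14 days remain in 2178.
Full years: 2179: 365; 2180: 366. Sum = 731.
Total: 14 + 731 + 251 = 996 days.

996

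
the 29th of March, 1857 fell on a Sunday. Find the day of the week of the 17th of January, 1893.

Tuesday

From March 29, 1857 to March 29, 1892: 35 years, of which 9 contain a Feb 29 — 26×365 + 9×366 = 12784 days.
March 1892: 31 − 29 = 2 days remain.
Then 9 full months totalling 275 days.
January 1–17, 1893: 17 days.
Residual: 294 days.
Total: 13078 days.
13078 mod 7 = 2, so 2 days after Sunday is Tuesday.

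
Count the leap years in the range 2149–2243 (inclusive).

Years divisible by 4: 2152, 2156, …, 2240 — 23 in all.
Of these, 2200 is divisible by 100 but not 400, so not leap.
Leap years: 23 − 1 = 22.

22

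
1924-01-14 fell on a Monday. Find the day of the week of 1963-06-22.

Day-of-year of January 14, 1924: 14.
Day-of-year of June 22, 1963: 173.
1924 has 366 days, so 366 − 14 = 352 days remain in 1924.
Full years 1925–1962: 29 common + 9 leap = 29×365 + 9×366 = 13879 days.
Total: 352 + 13879 + 173 = 14404 days.
14404 mod 7 = 5, so 5 days after Monday is Saturday.

Saturday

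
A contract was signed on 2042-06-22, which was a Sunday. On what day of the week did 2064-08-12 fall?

Tuesday

Day-of-year of June 22, 2042: 173.
Day-of-year of August 12, 2064: 225.
2042 has 365 days, so 365 − 173 = 192 days remain in 2042.
Full years 2043–2063: 16 common + 5 leap = 16×365 + 5×366 = 7670 days.
Total: 192 + 7670 + 225 = 8087 days.
8087 mod 7 = 2, so 2 days after Sunday is Tuesday.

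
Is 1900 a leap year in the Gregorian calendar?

1900 is not a leap year (divisible by 100 but not 400).

No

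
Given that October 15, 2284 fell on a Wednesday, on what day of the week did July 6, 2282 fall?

Thursday

Count forward from the earlier date (July 6, 2282) to the later (October 15, 2284):
Day-of-year of July 6, 2282: 187.
Day-of-year of October 15, 2284: 289.
2282 has 365 days, so 365 − 187 = 178 days remain in 2282.
Full years: 2283: 365. Sum = 365.
Total: 178 + 365 + 289 = 832 days.
832 mod 7 = 6, so 6 days before Wednesday is Thursday.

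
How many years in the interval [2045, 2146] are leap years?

Years divisible by 4: 2048, 2052, …, 2144 — 25 in all.
Of these, 2100 is divisible by 100 but not 400, so not leap.
Leap years: 25 − 1 = 24.

24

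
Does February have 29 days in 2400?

2400 is a leap year (divisible by 400).

Yes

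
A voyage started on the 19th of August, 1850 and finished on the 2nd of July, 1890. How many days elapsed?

14562

Day-of-year of August 19, 1850: 231.
Day-of-year of July 2, 1890: 183.
1850 has 365 days, so 365 − 231 = 134 days remain in 1850.
Full years 1851–1889: 29 common + 10 leap = 29×365 + 10×366 = 14245 days.
Total: 134 + 14245 + 183 = 14562 days.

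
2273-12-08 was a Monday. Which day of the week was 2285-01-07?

Wednesday

Day-of-year of December 8, 2273: 342.
Day-of-year of January 7, 2285: 7.
2273 has 365 days, so 365 − 342 = 23 days remain in 2273.
Full years 2274–2284: 8 common + 3 leap = 8×365 + 3×366 = 4018 days.
Total: 23 + 4018 + 7 = 4048 days.
4048 mod 7 = 2, so 2 days after Monday is Wednesday.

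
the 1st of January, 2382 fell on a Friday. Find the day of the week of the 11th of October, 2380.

Saturday

Count forward from the earlier date (October 11, 2380) to the later (January 1, 2382):
October 2380: 31 − 11 = 20 days remain.
Then 14 full months totalling 426 days.
January 1, 2382: 1 day.
Total: 20 + 426 + 1 = 447 days.
447 mod 7 = 6, so 6 days before Friday is Saturday.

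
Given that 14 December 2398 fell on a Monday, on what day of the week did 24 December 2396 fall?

Count forward from the earlier date (December 24, 2396) to the later (December 14, 2398):
December 24, 2396 → December 24, 2397: 365 days.
December 2397: 31 − 24 = 7 days remain.
Then 11 full months totalling 334 days.
December 1–14, 2398: 14 days.
Residual: 355 days.
Total: 720 days.
720 mod 7 = 6, so 6 days before Monday is Tuesday.

Tuesday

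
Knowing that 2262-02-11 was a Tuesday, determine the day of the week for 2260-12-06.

Thursday

Count forward from the earlier date (December 6, 2260) to the later (February 11, 2262):
December 2260: 31 − 6 = 25 days remain.
Then 13 full months totalling 396 days.
February 1–11, 2262: 11 days (2262 is not a leap year).
Total: 25 + 396 + 11 = 432 days.
432 mod 7 = 5, so 5 days before Tuesday is Thursday.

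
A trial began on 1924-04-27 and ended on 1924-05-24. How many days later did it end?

April 1924: 30 − 27 = 3 days remain.
May 1–24, 1924: 24 days.
Total: 3 + 24 = 27 days.

27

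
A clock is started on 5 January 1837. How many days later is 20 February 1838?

January 1837: 31 − 5 = 26 days remain.
Then 12 full months totalling 365 days.
February 1–20, 1838: 20 days (1838 is not a leap year).
Total: 26 + 365 + 20 = 411 days.

411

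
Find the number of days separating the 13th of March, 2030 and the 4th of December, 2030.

266

March 2030: 31 − 13 = 18 days remain.
Then April (30), May (31), June (30), July (31), August (31), September (30), October (31), November (30): 30 + 31 + 30 + 31 + 31 + 30 + 31 + 30 = 244 days.
December 1–4, 2030: 4 days.
Total: 18 + 244 + 4 = 266 days.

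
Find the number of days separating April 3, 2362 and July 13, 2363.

466

Day-of-year of April 3, 2362: 93.
Day-of-year of July 13, 2363: 194.
2362 has 365 days, so 365 − 93 = 272 days remain in 2362.
Total: 272 + 194 = 466 days.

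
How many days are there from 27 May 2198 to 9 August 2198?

74

May 2198: 31 − 27 = 4 days remain.
Then June (30), July (31): 30 + 31 = 61 days.
August 1–9, 2198: 9 days.
Total: 4 + 61 + 9 = 74 days.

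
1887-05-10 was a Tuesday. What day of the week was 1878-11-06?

Wednesday

Count forward from the earlier date (November 6, 1878) to the later (May 10, 1887):
From November 6, 1878 to November 6, 1886: 8 years, of which 2 contain a Feb 29 — 6×365 + 2×366 = 2922 days.
November 1886: 30 − 6 = 24 days remain.
Then December (31), January (31), February 1887 (28), March (31), April (30): 31 + 31 + 28 + 31 + 30 = 151 days.
May 1–10, 1887: 10 days.
Residual: 185 days.
Total: 3107 days.
3107 mod 7 = 6, so 6 days before Tuesday is Wednesday.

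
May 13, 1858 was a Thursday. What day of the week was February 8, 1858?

Count forward from the earlier date (February 8, 1858) to the later (May 13, 1858):
February 1858: 28 − 8 = 20 days remain (1858 is not a leap year, so February has 28 days).
Then March (31), April (30): 31 + 30 = 61 days.
May 1–13, 1858: 13 days.
Total: 20 + 61 + 13 = 94 days.
94 mod 7 = 3, so 3 days before Thursday is Monday.

Monday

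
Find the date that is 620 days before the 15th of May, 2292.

the 3rd of September, 2290

Count 620 days before May 15, 2292:
Day-of-year of September 3, 2290: 246.
Day-of-year of May 15, 2292: 136.
2290 has 365 days, so 365 − 246 = 119 days remain in 2290.
Full years: 2291: 365. Sum = 365.
Total: 119 + 365 + 136 = 620 days.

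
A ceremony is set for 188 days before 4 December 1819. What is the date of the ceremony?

30 May 1819

Count 188 days before December 4, 1819:
May 1819: 31 − 30 = 1 day remains.
Then June (30), July (31), August (31), September (30), October (31), November (30): 30 + 31 + 31 + 30 + 31 + 30 = 183 days.
December 1–4, 1819: 4 days.
Total: 1 + 183 + 4 = 188 days.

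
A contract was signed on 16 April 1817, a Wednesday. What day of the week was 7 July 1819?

Wednesday

Day-of-year of April 16, 1817: 106.
Day-of-year of July 7, 1819: 188.
1817 has 365 days, so 365 − 106 = 259 days remain in 1817.
Full years: 1818: 365. Sum = 365.
Total: 259 + 365 + 188 = 812 days.
812 is a multiple of 7, so 7 July 1819 falls on the same weekday: Wednesday.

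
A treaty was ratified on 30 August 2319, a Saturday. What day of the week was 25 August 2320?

August 2319: 31 − 30 = 1 day remains.
Then 11 full months totalling 335 days.
August 1–25, 2320: 25 days.
Residual: 361 days.
Total: 361 days.
361 mod 7 = 4, so 4 days after Saturday is Wednesday.

Wednesday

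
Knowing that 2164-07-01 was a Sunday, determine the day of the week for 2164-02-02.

Count forward from the earlier date (February 2, 2164) to the later (July 1, 2164):
February 2164: 29 − 2 = 27 days remain (2164 is a leap year, so February has 29 days).
Then March (31), April (30), May (31), June (30): 31 + 30 + 31 + 30 = 122 days.
July 1, 2164: 1 day.
Total: 27 + 122 + 1 = 150 days.
150 mod 7 = 3, so 3 days before Sunday is Thursday.

Thursday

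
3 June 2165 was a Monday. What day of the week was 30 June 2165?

Sunday

Within June 2165: 30 − 3 = 27 days.
27 mod 7 = 6, so 6 days after Monday is Sunday.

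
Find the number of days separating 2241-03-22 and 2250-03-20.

Day-of-year of March 22, 2241: 81.
Day-of-year of March 20, 2250: 79.
2241 has 365 days, so 365 − 81 = 284 days remain in 2241.
Full years 2242–2249: 6 common + 2 leap = 6×365 + 2×366 = 2922 days.
Total: 284 + 2922 + 79 = 3285 days.

3285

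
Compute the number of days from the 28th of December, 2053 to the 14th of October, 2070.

Day-of-year of December 28, 2053: 362.
Day-of-year of October 14, 2070: 287.
2053 has 365 days, so 365 − 362 = 3 days remain in 2053.
Full years 2054–2069: 12 common + 4 leap = 12×365 + 4×366 = 5844 days.
Total: 3 + 5844 + 287 = 6134 days.

6134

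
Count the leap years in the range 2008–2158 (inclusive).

37

Years divisible by 4: 2008, 2012, …, 2156 — 38 in all.
Of these, 2100 is divisible by 100 but not 400, so not leap.
Leap years: 38 − 1 = 37.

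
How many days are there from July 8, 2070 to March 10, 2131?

22159

From July 8, 2070 to July 8, 2130: 60 years, of which 14 contain a Feb 29 — 46×365 + 14×366 = 21914 days.
(2100 is not a leap year (divisible by 100 but not 400).)
July 2130: 31 − 8 = 23 days remain.
Then August (31), September (30), October (31), November (30), December (31), January (31), February 2131 (28): 31 + 30 + 31 + 30 + 31 + 31 + 28 = 212 days.
March 1–10, 2131: 10 days.
Residual: 245 days.
Total: 22159 days.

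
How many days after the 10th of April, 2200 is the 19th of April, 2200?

Within April 2200: 19 − 10 = 9 days.

9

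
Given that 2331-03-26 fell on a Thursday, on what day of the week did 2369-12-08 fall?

Day-of-year of March 26, 2331: 85.
Day-of-year of December 8, 2369: 342.
2331 has 365 days, so 365 − 85 = 280 days remain in 2331.
Full years 2332–2368: 27 common + 10 leap = 27×365 + 10×366 = 13515 days.
Total: 280 + 13515 + 342 = 14137 days.
14137 mod 7 = 4, so 4 days after Thursday is Monday.

Monday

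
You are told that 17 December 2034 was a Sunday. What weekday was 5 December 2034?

Count forward from the earlier date (December 5, 2034) to the later (December 17, 2034):
Within December 2034: 17 − 5 = 12 days.
12 mod 7 = 5, so 5 days before Sunday is Tuesday.

Tuesday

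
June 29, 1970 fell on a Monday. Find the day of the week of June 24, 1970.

Count forward from the earlier date (June 24, 1970) to the later (June 29, 1970):
Within June 1970: 29 − 24 = 5 days.
5 mod 7 = 5, so 5 days before Monday is Wednesday.

Wednesday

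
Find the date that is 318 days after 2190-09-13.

2191-07-28

Count 318 days after September 13, 2190:
Day-of-year of September 13, 2190: 256.
Day-of-year of July 28, 2191: 209.
2190 has 365 days, so 365 − 256 = 109 days remain in 2190.
Total: 109 + 209 = 318 days.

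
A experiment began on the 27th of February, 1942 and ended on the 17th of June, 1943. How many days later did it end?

475

February 1942: 28 − 27 = 1 day remains (1942 is not a leap year, so February has 28 days).
Then 15 full months totalling 457 days.
June 1–17, 1943: 17 days.
Total: 1 + 457 + 17 = 475 days.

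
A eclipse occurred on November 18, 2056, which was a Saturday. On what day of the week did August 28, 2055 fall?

Saturday

Count forward from the earlier date (August 28, 2055) to the later (November 18, 2056):
Day-of-year of August 28, 2055: 240.
Day-of-year of November 18, 2056: 323.
2055 has 365 days, so 365 − 240 = 125 days remain in 2055.
Total: 125 + 323 = 448 days.
448 is a multiple of 7, so August 28, 2055 falls on the same weekday: Saturday.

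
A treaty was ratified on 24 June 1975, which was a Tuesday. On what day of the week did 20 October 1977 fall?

June 24, 1975 → June 24, 1976: 366 days (1976 is a leap year).
June 24, 1976 → June 24, 1977: 365 days.
June 1977: 30 − 24 = 6 days remain.
Then July (31), August (31), September (30): 31 + 31 + 30 = 92 days.
October 1–20, 1977: 20 days.
Residual: 118 days.
Total: 849 days.
849 mod 7 = 2, so 2 days after Tuesday is Thursday.

Thursday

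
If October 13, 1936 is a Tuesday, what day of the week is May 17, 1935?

Friday

Count forward from the earlier date (May 17, 1935) to the later (October 13, 1936):
May 1935: 31 − 17 = 14 days remain.
Then 16 full months totalling 488 days.
October 1–13, 1936: 13 days.
Total: 14 + 488 + 13 = 515 days.
515 mod 7 = 4, so 4 days before Tuesday is Friday.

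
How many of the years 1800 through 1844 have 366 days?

11

Years divisible by 4 in [1800, 1844]: 1800, 1804, 1808, 1812, 1816, 1820, 1824, 1828, 1832, 1836, 1840, 1844.
Of these, 1800 is divisible by 100 but not 400, so not leap.
Leap years: 12 − 1 = 11.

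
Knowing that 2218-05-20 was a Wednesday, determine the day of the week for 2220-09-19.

Tuesday

May 2218: 31 − 20 = 11 days remain.
Then 27 full months totalling 823 days.
September 1–19, 2220: 19 days.
Total: 11 + 823 + 19 = 853 days.
853 mod 7 = 6, so 6 days after Wednesday is Tuesday.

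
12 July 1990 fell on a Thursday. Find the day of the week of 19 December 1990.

Wednesday

July 1990: 31 − 12 = 19 days remain.
Then August (31), September (30), October (31), November (30): 31 + 30 + 31 + 30 = 122 days.
December 1–19, 1990: 19 days.
Total: 19 + 122 + 19 = 160 days.
160 mod 7 = 6, so 6 days after Thursday is Wednesday.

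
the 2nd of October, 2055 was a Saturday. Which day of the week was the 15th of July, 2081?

Tuesday

From October 2, 2055 to October 2, 2080: 25 years, of which 7 contain a Feb 29 — 18×365 + 7×366 = 9132 days.
October 2080: 31 − 2 = 29 days remain.
Then November (30), December (31), January (31), February 2081 (28), March (31), April (30), May (31), June (30): 30 + 31 + 31 + 28 + 31 + 30 + 31 + 30 = 242 days.
July 1–15, 2081: 15 days.
Residual: 286 days.
Total: 9418 days.
9418 mod 7 = 3, so 3 days after Saturday is Tuesday.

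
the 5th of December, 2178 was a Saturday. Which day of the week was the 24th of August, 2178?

Monday

Count forward from the earlier date (August 24, 2178) to the later (December 5, 2178):
August 2178: 31 − 24 = 7 days remain.
Then September (30), October (31), November (30): 30 + 31 + 30 = 91 days.
December 1–5, 2178: 5 days.
Total: 7 + 91 + 5 = 103 days.
103 mod 7 = 5, so 5 days before Saturday is Monday.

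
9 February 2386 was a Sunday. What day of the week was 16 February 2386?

Sunday

Within February 2386: 16 − 9 = 7 days.
7 is a multiple of 7, so 16 February 2386 falls on the same weekday: Sunday.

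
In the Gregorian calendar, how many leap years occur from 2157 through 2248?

22

Years divisible by 4: 2160, 2164, …, 2248 — 23 in all.
Of these, 2200 is divisible by 100 but not 400, so not leap.
Leap years: 23 − 1 = 22.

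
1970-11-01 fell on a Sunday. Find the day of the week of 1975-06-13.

Friday

Day-of-year of November 1, 1970: 305.
Day-of-year of June 13, 1975: 164.
1970 has 365 days, so 365 − 305 = 60 days remain in 1970.
Full years: 1971: 365; 1972: 366; 1973: 365; 1974: 365. Sum = 1461.
Total: 60 + 1461 + 164 = 1685 days.
1685 mod 7 = 5, so 5 days after Sunday is Friday.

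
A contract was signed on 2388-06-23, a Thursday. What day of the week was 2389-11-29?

June 23, 2388 → June 23, 2389: 365 days.
June 2389: 30 − 23 = 7 days remain.
Then July (31), August (31), September (30), October (31): 31 + 31 + 30 + 31 = 123 days.
November 1–29, 2389: 29 days.
Residual: 159 days.
Total: 524 days.
524 mod 7 = 6, so 6 days after Thursday is Wednesday.

Wednesday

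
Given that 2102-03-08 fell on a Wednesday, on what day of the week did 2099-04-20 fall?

Count forward from the earlier date (April 20, 2099) to the later (March 8, 2102):
April 20, 2099 → April 20, 2100: 365 days (2100 is not a leap year (divisible by 100 but not 400)).
April 20, 2100 → April 20, 2101: 365 days.
April 2101: 30 − 20 = 10 days remain.
Then 10 full months totalling 304 days.
March 1–8, 2102: 8 days.
Residual: 322 days.
Total: 1052 days.
1052 mod 7 = 2, so 2 days before Wednesday is Monday.

Monday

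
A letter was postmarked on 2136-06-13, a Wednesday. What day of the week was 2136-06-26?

Tuesday

Within June 2136: 26 − 13 = 13 days.
13 mod 7 = 6, so 6 days after Wednesday is Tuesday.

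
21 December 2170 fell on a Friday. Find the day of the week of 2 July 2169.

Sunday

Count forward from the earlier date (July 2, 2169) to the later (December 21, 2170):
Day-of-year of July 2, 2169: 183.
Day-of-year of December 21, 2170: 355.
2169 has 365 days, so 365 − 183 = 182 days remain in 2169.
Total: 182 + 355 = 537 days.
537 mod 7 = 5, so 5 days before Friday is Sunday.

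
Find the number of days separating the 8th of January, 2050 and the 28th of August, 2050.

232

January 2050: 31 − 8 = 23 days remain.
Then February 2050 (28), March (31), April (30), May (31), June (30), July (31): 28 + 31 + 30 + 31 + 30 + 31 = 181 days.
August 1–28, 2050: 28 days.
Total: 23 + 181 + 28 = 232 days.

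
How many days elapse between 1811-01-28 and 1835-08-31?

8981

From January 28, 1811 to January 28, 1835: 24 years, of which 6 contain a Feb 29 — 18×365 + 6×366 = 8766 days.
January 1835: 31 − 28 = 3 days remain.
Then February 1835 (28), March (31), April (30), May (31), June (30), July (31): 28 + 31 + 30 + 31 + 30 + 31 = 181 days.
August 1–31, 1835: 31 days.
Residual: 215 days.
Total: 8981 days.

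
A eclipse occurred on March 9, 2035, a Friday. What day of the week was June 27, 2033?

Count forward from the earlier date (June 27, 2033) to the later (March 9, 2035):
Day-of-year of June 27, 2033: 178.
Day-of-year of March 9, 2035: 68.
2033 has 365 days, so 365 − 178 = 187 days remain in 2033.
Full years: 2034: 365. Sum = 365.
Total: 187 + 365 + 68 = 620 days.
620 mod 7 = 4, so 4 days before Friday is Monday.

Monday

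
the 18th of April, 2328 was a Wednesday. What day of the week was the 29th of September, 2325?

Count forward from the earlier date (September 29, 2325) to the later (April 18, 2328):
September 29, 2325 → September 29, 2326: 365 days.
September 29, 2326 → September 29, 2327: 365 days.
September 2327: 30 − 29 = 1 day remains.
Then October (31), November (30), December (31), January (31), February 2328 (29), March (31): 31 + 30 + 31 + 31 + 29 + 31 = 183 days.
April 1–18, 2328: 18 days.
Residual: 202 days.
Total: 932 days.
932 mod 7 = 1, so 1 day before Wednesday is Tuesday.

Tuesday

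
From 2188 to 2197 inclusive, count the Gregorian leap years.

Years divisible by 4 in [2188, 2197]: 2188, 2192, 2196.
No century exceptions apply. Count: 3.

3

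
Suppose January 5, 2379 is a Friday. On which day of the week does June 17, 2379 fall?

Sunday

January 2379: 31 − 5 = 26 days remain.
Then February 2379 (28), March (31), April (30), May (31): 28 + 31 + 30 + 31 = 120 days.
June 1–17, 2379: 17 days.
Total: 26 + 120 + 17 = 163 days.
163 mod 7 = 2, so 2 days after Friday is Sunday.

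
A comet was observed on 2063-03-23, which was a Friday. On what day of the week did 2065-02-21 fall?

Saturday

March 23, 2063 → March 23, 2064: 366 days (2064 is a leap year).
March 2064: 31 − 23 = 8 days remain.
Then 10 full months totalling 306 days.
February 1–21, 2065: 21 days (2065 is not a leap year).
Residual: 335 days.
Total: 701 days.
701 mod 7 = 1, so 1 day after Friday is Saturday.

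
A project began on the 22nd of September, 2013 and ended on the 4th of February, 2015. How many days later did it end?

500

September 22, 2013 → September 22, 2014: 365 days.
September 2014: 30 − 22 = 8 days remain.
Then October (31), November (30), December (31), January (31): 31 + 30 + 31 + 31 = 123 days.
February 1–4, 2015: 4 days (2015 is not a leap year).
Residual: 135 days.
Total: 500 days.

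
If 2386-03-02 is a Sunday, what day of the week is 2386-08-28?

Thursday

March 2386: 31 − 2 = 29 days remain.
Then April (30), May (31), June (30), July (31): 30 + 31 + 30 + 31 = 122 days.
August 1–28, 2386: 28 days.
Total: 29 + 122 + 28 = 179 days.
179 mod 7 = 4, so 4 days after Sunday is Thursday.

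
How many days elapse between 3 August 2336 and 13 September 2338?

August 3, 2336 → August 3, 2337: 365 days.
August 3, 2337 → August 3, 2338: 365 days.
August 2338: 31 − 3 = 28 days remain.
September 1–13, 2338: 13 days.
Residual: 41 days.
Total: 771 days.

771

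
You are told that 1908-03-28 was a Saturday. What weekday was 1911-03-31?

Friday

March 28, 1908 → March 28, 1909: 365 days.
March 28, 1909 → March 28, 1910: 365 days.
March 28, 1910 → March 28, 1911: 365 days.
Within March 1911: 31 − 28 = 3 days.
Total: 1098 days.
1098 mod 7 = 6, so 6 days after Saturday is Friday.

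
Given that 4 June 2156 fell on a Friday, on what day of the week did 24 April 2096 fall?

Count forward from the earlier date (April 24, 2096) to the later (June 4, 2156):
From April 24, 2096 to April 24, 2156: 60 years, of which 14 contain a Feb 29 — 46×365 + 14×366 = 21914 days.
(2100 is not a leap year (divisible by 100 but not 400).)
April 2156: 30 − 24 = 6 days remain.
Then May (31): 31 days.
June 1–4, 2156: 4 days.
Residual: 41 days.
Total: 21955 days.
21955 mod 7 = 3, so 3 days before Friday is Tuesday.

Tuesday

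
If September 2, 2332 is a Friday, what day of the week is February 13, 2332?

Count forward from the earlier date (February 13, 2332) to the later (September 2, 2332):
February 2332: 29 − 13 = 16 days remain (2332 is a leap year, so February has 29 days).
Then March (31), April (30), May (31), June (30), July (31), August (31): 31 + 30 + 31 + 30 + 31 + 31 = 184 days.
September 1–2, 2332: 2 days.
Total: 16 + 184 + 2 = 202 days.
202 mod 7 = 6, so 6 days before Friday is Saturday.

Saturday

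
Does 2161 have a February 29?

2161 is not a leap year.

No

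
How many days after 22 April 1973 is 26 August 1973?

April 1973: 30 − 22 = 8 days remain.
Then May (31), June (30), July (31): 31 + 30 + 31 = 92 days.
August 1–26, 1973: 26 days.
Total: 8 + 92 + 26 = 126 days.

126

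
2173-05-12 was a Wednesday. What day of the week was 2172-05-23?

Count forward from the earlier date (May 23, 2172) to the later (May 12, 2173):
May 2172: 31 − 23 = 8 days remain.
Then 11 full months totalling 334 days.
May 1–12, 2173: 12 days.
Residual: 354 days.
Total: 354 days.
354 mod 7 = 4, so 4 days before Wednesday is Saturday.

Saturday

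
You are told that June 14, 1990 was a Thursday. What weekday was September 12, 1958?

Friday

Count forward from the earlier date (September 12, 1958) to the later (June 14, 1990):
From September 12, 1958 to September 12, 1989: 31 years, of which 8 contain a Feb 29 — 23×365 + 8×366 = 11323 days.
September 1989: 30 − 12 = 18 days remain.
Then October (31), November (30), December (31), January (31), February 1990 (28), March (31), April (30), May (31): 31 + 30 + 31 + 31 + 28 + 31 + 30 + 31 = 243 days.
June 1–14, 1990: 14 days.
Residual: 275 days.
Total: 11598 days.
11598 mod 7 = 6, so 6 days before Thursday is Friday.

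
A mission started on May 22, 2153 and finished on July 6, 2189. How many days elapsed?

Day-of-year of May 22, 2153: 142.
Day-of-year of July 6, 2189: 187.
2153 has 365 days, so 365 − 142 = 223 days remain in 2153.
Full years 2154–2188: 26 common + 9 leap = 26×365 + 9×366 = 12784 days.
Total: 223 + 12784 + 187 = 13194 days.

13194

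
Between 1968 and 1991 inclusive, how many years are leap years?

6

Years divisible by 4 in [1968, 1991]: 1968, 1972, 1976, 1980, 1984, 1988.
No century exceptions apply. Count: 6.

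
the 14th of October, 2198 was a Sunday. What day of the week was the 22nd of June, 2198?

Count forward from the earlier date (June 22, 2198) to the later (October 14, 2198):
June 2198: 30 − 22 = 8 days remain.
Then July (31), August (31), September (30): 31 + 31 + 30 = 92 days.
October 1–14, 2198: 14 days.
Total: 8 + 92 + 14 = 114 days.
114 mod 7 = 2, so 2 days before Sunday is Friday.

Friday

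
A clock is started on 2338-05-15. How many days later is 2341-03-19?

1039

May 15, 2338 → May 15, 2339: 365 days.
May 15, 2339 → May 15, 2340: 366 days (2340 is a leap year).
May 2340: 31 − 15 = 16 days remain.
Then 9 full months totalling 273 days.
March 1–19, 2341: 19 days.
Residual: 308 days.
Total: 1039 days.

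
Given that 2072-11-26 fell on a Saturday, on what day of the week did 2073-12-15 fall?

November 26, 2072 → November 26, 2073: 365 days.
November 2073: 30 − 26 = 4 days remain.
December 1–15, 2073: 15 days.
Residual: 19 days.
Total: 384 days.
384 mod 7 = 6, so 6 days after Saturday is Friday.

Friday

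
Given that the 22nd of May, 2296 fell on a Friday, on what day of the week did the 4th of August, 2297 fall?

May 22, 2296 → May 22, 2297: 365 days.
May 2297: 31 − 22 = 9 days remain.
Then June (30), July (31): 30 + 31 = 61 days.
August 1–4, 2297: 4 days.
Residual: 74 days.
Total: 439 days.
439 mod 7 = 5, so 5 days after Friday is Wednesday.

Wednesday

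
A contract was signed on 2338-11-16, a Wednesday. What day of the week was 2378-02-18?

From November 16, 2338 to November 16, 2377: 39 years, of which 10 contain a Feb 29 — 29×365 + 10×366 = 14245 days.
November 2377: 30 − 16 = 14 days remain.
Then December (31), January (31): 31 + 31 = 62 days.
February 1–18, 2378: 18 days (2378 is not a leap year).
Residual: 94 days.
Total: 14339 days.
14339 mod 7 = 3, so 3 days after Wednesday is Saturday.

Saturday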